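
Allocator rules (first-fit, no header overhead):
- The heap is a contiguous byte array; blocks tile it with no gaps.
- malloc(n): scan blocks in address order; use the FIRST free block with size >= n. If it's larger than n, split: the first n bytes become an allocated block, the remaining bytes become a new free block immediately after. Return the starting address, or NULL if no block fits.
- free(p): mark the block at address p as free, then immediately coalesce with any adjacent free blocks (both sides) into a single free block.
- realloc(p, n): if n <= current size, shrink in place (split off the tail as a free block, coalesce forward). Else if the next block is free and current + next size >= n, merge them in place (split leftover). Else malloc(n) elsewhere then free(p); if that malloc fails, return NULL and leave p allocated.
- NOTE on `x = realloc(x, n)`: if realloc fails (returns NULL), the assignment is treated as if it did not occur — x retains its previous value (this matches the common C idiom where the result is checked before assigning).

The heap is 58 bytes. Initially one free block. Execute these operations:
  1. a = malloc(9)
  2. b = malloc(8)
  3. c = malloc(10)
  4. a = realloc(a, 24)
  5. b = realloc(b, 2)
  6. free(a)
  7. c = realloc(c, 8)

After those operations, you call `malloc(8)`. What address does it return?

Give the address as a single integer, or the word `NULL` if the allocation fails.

Answer: 0

Derivation:
Op 1: a = malloc(9) -> a = 0; heap: [0-8 ALLOC][9-57 FREE]
Op 2: b = malloc(8) -> b = 9; heap: [0-8 ALLOC][9-16 ALLOC][17-57 FREE]
Op 3: c = malloc(10) -> c = 17; heap: [0-8 ALLOC][9-16 ALLOC][17-26 ALLOC][27-57 FREE]
Op 4: a = realloc(a, 24) -> a = 27; heap: [0-8 FREE][9-16 ALLOC][17-26 ALLOC][27-50 ALLOC][51-57 FREE]
Op 5: b = realloc(b, 2) -> b = 9; heap: [0-8 FREE][9-10 ALLOC][11-16 FREE][17-26 ALLOC][27-50 ALLOC][51-57 FREE]
Op 6: free(a) -> (freed a); heap: [0-8 FREE][9-10 ALLOC][11-16 FREE][17-26 ALLOC][27-57 FREE]
Op 7: c = realloc(c, 8) -> c = 17; heap: [0-8 FREE][9-10 ALLOC][11-16 FREE][17-24 ALLOC][25-57 FREE]
malloc(8): first-fit scan over [0-8 FREE][9-10 ALLOC][11-16 FREE][17-24 ALLOC][25-57 FREE] -> 0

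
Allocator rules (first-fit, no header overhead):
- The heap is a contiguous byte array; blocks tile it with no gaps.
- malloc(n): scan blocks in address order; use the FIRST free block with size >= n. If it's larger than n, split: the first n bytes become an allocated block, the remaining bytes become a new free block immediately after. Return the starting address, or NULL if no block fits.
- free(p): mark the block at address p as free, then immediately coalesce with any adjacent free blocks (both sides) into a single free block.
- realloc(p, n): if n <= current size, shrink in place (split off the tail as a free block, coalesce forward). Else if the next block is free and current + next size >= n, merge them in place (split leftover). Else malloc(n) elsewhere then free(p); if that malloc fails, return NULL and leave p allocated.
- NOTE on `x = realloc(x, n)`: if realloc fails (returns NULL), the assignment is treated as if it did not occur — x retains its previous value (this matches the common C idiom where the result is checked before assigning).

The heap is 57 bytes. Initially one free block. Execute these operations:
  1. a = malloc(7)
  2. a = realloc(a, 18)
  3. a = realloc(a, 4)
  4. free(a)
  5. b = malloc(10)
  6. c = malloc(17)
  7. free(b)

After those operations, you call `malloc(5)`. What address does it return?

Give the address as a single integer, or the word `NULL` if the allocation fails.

Op 1: a = malloc(7) -> a = 0; heap: [0-6 ALLOC][7-56 FREE]
Op 2: a = realloc(a, 18) -> a = 0; heap: [0-17 ALLOC][18-56 FREE]
Op 3: a = realloc(a, 4) -> a = 0; heap: [0-3 ALLOC][4-56 FREE]
Op 4: free(a) -> (freed a); heap: [0-56 FREE]
Op 5: b = malloc(10) -> b = 0; heap: [0-9 ALLOC][10-56 FREE]
Op 6: c = malloc(17) -> c = 10; heap: [0-9 ALLOC][10-26 ALLOC][27-56 FREE]
Op 7: free(b) -> (freed b); heap: [0-9 FREE][10-26 ALLOC][27-56 FREE]
malloc(5): first-fit scan over [0-9 FREE][10-26 ALLOC][27-56 FREE] -> 0

Answer: 0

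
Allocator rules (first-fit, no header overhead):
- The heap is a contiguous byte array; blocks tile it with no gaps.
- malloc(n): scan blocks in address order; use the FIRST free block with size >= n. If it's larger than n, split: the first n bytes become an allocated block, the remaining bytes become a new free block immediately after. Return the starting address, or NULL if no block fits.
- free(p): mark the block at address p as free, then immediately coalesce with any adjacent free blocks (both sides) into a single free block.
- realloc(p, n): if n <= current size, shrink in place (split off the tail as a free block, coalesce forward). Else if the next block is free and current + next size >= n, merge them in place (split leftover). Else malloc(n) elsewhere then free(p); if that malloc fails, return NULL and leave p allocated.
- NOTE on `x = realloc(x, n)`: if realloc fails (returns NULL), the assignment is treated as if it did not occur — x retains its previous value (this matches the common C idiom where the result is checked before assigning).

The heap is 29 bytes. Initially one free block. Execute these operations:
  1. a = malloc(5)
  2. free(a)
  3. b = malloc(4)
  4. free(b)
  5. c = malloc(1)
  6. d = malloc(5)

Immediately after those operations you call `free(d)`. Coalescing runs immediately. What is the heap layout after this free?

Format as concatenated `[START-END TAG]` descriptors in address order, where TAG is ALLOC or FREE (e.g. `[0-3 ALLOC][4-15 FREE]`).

Answer: [0-0 ALLOC][1-28 FREE]

Derivation:
Op 1: a = malloc(5) -> a = 0; heap: [0-4 ALLOC][5-28 FREE]
Op 2: free(a) -> (freed a); heap: [0-28 FREE]
Op 3: b = malloc(4) -> b = 0; heap: [0-3 ALLOC][4-28 FREE]
Op 4: free(b) -> (freed b); heap: [0-28 FREE]
Op 5: c = malloc(1) -> c = 0; heap: [0-0 ALLOC][1-28 FREE]
Op 6: d = malloc(5) -> d = 1; heap: [0-0 ALLOC][1-5 ALLOC][6-28 FREE]
free(d): d = 1 -> block [1-5 ALLOC]; mark free, coalesce with adjacent free neighbors -> [0-0 ALLOC][1-28 FREE]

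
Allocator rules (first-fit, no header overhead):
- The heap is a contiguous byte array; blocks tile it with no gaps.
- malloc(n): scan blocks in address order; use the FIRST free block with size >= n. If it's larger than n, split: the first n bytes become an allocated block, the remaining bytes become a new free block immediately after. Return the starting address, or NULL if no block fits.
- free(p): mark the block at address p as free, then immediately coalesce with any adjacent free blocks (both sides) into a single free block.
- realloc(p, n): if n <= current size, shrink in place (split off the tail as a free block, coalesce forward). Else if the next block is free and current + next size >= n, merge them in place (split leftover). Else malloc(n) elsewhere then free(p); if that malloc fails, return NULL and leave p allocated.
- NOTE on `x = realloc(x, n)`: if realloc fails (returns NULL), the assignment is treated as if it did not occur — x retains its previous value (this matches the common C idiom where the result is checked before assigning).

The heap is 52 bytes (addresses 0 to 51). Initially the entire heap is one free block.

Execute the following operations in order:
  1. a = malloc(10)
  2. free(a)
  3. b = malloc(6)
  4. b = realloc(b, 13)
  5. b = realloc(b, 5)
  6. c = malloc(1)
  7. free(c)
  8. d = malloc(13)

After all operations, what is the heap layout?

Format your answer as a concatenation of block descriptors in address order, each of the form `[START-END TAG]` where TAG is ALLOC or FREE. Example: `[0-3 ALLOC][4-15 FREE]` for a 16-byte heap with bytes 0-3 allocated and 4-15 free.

Op 1: a = malloc(10) -> a = 0; heap: [0-9 ALLOC][10-51 FREE]
Op 2: free(a) -> (freed a); heap: [0-51 FREE]
Op 3: b = malloc(6) -> b = 0; heap: [0-5 ALLOC][6-51 FREE]
Op 4: b = realloc(b, 13) -> b = 0; heap: [0-12 ALLOC][13-51 FREE]
Op 5: b = realloc(b, 5) -> b = 0; heap: [0-4 ALLOC][5-51 FREE]
Op 6: c = malloc(1) -> c = 5; heap: [0-4 ALLOC][5-5 ALLOC][6-51 FREE]
Op 7: free(c) -> (freed c); heap: [0-4 ALLOC][5-51 FREE]
Op 8: d = malloc(13) -> d = 5; heap: [0-4 ALLOC][5-17 ALLOC][18-51 FREE]

Answer: [0-4 ALLOC][5-17 ALLOC][18-51 FREE]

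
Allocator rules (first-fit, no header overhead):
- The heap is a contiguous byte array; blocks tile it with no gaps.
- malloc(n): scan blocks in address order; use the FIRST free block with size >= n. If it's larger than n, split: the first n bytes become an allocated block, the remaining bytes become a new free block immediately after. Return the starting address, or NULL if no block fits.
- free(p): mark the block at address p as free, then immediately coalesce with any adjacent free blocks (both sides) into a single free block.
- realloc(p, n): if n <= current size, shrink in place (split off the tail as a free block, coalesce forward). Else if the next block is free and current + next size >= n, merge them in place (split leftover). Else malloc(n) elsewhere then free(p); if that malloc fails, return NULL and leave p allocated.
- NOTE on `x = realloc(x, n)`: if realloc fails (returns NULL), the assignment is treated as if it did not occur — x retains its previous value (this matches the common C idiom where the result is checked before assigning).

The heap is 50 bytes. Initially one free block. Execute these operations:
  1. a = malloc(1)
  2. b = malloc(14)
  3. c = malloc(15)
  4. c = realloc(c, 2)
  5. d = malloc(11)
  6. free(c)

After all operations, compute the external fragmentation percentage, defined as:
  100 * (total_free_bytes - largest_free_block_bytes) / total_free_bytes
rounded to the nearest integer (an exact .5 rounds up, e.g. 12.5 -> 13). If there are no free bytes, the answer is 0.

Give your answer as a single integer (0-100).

Answer: 8

Derivation:
Op 1: a = malloc(1) -> a = 0; heap: [0-0 ALLOC][1-49 FREE]
Op 2: b = malloc(14) -> b = 1; heap: [0-0 ALLOC][1-14 ALLOC][15-49 FREE]
Op 3: c = malloc(15) -> c = 15; heap: [0-0 ALLOC][1-14 ALLOC][15-29 ALLOC][30-49 FREE]
Op 4: c = realloc(c, 2) -> c = 15; heap: [0-0 ALLOC][1-14 ALLOC][15-16 ALLOC][17-49 FREE]
Op 5: d = malloc(11) -> d = 17; heap: [0-0 ALLOC][1-14 ALLOC][15-16 ALLOC][17-27 ALLOC][28-49 FREE]
Op 6: free(c) -> (freed c); heap: [0-0 ALLOC][1-14 ALLOC][15-16 FREE][17-27 ALLOC][28-49 FREE]
Free blocks: [2 22] total_free=24 largest=22 -> 100*(24-22)/24 = 200/24 ≈ 8.333 -> rounds to 8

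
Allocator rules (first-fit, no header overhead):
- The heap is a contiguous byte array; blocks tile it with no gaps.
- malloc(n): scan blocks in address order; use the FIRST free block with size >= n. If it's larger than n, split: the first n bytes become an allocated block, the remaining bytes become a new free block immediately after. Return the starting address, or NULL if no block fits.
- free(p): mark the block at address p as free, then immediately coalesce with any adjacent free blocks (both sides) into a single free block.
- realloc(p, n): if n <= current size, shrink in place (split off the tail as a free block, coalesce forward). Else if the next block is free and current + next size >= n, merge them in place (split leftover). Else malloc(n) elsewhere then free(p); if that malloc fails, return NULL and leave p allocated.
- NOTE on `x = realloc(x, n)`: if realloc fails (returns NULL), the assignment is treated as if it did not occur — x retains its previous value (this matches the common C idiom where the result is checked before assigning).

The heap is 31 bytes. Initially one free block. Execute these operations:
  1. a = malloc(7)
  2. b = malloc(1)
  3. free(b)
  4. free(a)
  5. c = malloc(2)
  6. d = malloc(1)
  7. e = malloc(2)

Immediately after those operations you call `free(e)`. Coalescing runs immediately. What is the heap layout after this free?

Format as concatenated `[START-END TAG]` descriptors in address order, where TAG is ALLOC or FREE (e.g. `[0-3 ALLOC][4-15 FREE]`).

Op 1: a = malloc(7) -> a = 0; heap: [0-6 ALLOC][7-30 FREE]
Op 2: b = malloc(1) -> b = 7; heap: [0-6 ALLOC][7-7 ALLOC][8-30 FREE]
Op 3: free(b) -> (freed b); heap: [0-6 ALLOC][7-30 FREE]
Op 4: free(a) -> (freed a); heap: [0-30 FREE]
Op 5: c = malloc(2) -> c = 0; heap: [0-1 ALLOC][2-30 FREE]
Op 6: d = malloc(1) -> d = 2; heap: [0-1 ALLOC][2-2 ALLOC][3-30 FREE]
Op 7: e = malloc(2) -> e = 3; heap: [0-1 ALLOC][2-2 ALLOC][3-4 ALLOC][5-30 FREE]
free(e): e = 3 -> block [3-4 ALLOC]; mark free, coalesce with adjacent free neighbors -> [0-1 ALLOC][2-2 ALLOC][3-30 FREE]

Answer: [0-1 ALLOC][2-2 ALLOC][3-30 FREE]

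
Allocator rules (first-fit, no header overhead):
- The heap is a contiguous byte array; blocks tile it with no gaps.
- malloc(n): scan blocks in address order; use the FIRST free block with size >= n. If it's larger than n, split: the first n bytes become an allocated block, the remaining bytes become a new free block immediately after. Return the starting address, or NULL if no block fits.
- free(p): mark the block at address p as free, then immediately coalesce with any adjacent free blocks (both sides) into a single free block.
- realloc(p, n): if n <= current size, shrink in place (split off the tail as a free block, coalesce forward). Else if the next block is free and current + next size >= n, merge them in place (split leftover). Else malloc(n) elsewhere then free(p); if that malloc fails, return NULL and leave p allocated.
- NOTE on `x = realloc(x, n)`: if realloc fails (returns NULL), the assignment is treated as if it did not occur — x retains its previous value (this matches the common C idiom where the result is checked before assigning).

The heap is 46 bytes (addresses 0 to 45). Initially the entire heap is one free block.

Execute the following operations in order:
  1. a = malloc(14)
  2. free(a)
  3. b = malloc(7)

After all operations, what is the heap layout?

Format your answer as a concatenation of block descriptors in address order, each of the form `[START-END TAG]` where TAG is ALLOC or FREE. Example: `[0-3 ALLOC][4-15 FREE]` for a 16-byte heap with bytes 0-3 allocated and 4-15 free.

Op 1: a = malloc(14) -> a = 0; heap: [0-13 ALLOC][14-45 FREE]
Op 2: free(a) -> (freed a); heap: [0-45 FREE]
Op 3: b = malloc(7) -> b = 0; heap: [0-6 ALLOC][7-45 FREE]

Answer: [0-6 ALLOC][7-45 FREE]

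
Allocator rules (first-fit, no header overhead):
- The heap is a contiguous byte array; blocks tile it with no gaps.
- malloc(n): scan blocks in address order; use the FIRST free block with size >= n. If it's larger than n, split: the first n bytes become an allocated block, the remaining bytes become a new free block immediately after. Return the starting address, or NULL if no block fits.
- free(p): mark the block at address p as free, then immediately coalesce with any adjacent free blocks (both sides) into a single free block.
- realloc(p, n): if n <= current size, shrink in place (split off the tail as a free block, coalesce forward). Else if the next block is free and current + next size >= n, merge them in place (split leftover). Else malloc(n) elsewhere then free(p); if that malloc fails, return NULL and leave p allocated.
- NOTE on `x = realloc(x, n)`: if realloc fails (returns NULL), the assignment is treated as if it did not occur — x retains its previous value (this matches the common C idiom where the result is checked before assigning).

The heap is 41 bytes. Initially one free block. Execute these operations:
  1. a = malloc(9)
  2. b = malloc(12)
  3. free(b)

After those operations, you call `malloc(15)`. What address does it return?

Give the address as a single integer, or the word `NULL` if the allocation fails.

Op 1: a = malloc(9) -> a = 0; heap: [0-8 ALLOC][9-40 FREE]
Op 2: b = malloc(12) -> b = 9; heap: [0-8 ALLOC][9-20 ALLOC][21-40 FREE]
Op 3: free(b) -> (freed b); heap: [0-8 ALLOC][9-40 FREE]
malloc(15): first-fit scan over [0-8 ALLOC][9-40 FREE] -> 9

Answer: 9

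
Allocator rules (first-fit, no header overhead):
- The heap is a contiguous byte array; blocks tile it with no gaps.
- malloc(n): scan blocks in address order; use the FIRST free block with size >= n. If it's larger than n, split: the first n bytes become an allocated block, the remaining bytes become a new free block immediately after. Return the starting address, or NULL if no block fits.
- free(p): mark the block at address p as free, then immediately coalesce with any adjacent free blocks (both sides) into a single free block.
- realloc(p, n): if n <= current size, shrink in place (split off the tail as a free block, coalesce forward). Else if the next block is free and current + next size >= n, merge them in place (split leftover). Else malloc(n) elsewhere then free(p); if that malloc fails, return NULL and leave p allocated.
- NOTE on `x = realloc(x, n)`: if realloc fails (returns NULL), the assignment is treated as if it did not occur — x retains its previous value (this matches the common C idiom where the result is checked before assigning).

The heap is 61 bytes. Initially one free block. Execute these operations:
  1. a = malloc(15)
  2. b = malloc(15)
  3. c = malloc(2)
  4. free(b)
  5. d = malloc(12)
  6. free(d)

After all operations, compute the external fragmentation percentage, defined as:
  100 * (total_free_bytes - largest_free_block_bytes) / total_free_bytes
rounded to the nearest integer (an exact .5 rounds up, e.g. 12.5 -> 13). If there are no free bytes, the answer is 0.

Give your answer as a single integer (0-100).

Answer: 34

Derivation:
Op 1: a = malloc(15) -> a = 0; heap: [0-14 ALLOC][15-60 FREE]
Op 2: b = malloc(15) -> b = 15; heap: [0-14 ALLOC][15-29 ALLOC][30-60 FREE]
Op 3: c = malloc(2) -> c = 30; heap: [0-14 ALLOC][15-29 ALLOC][30-31 ALLOC][32-60 FREE]
Op 4: free(b) -> (freed b); heap: [0-14 ALLOC][15-29 FREE][30-31 ALLOC][32-60 FREE]
Op 5: d = malloc(12) -> d = 15; heap: [0-14 ALLOC][15-26 ALLOC][27-29 FREE][30-31 ALLOC][32-60 FREE]
Op 6: free(d) -> (freed d); heap: [0-14 ALLOC][15-29 FREE][30-31 ALLOC][32-60 FREE]
Free blocks: [15 29] total_free=44 largest=29 -> 100*(44-29)/44 = 1500/44 ≈ 34.091 -> rounds to 34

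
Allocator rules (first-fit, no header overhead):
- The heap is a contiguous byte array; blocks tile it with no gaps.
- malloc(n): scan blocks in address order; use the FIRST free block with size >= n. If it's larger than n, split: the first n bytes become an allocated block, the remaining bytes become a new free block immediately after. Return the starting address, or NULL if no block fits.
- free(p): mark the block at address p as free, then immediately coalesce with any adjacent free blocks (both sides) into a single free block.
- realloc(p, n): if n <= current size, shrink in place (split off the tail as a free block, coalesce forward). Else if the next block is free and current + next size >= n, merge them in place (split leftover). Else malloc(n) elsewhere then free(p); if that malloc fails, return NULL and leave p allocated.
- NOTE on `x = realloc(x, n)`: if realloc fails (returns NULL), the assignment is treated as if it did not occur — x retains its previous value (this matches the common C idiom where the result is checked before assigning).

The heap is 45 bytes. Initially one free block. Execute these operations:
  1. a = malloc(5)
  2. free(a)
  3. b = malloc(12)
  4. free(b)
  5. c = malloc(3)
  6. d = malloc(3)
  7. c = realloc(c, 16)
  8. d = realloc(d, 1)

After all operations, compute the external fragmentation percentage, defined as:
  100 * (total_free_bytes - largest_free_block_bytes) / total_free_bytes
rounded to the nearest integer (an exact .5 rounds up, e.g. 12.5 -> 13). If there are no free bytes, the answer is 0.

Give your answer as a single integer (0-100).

Answer: 18

Derivation:
Op 1: a = malloc(5) -> a = 0; heap: [0-4 ALLOC][5-44 FREE]
Op 2: free(a) -> (freed a); heap: [0-44 FREE]
Op 3: b = malloc(12) -> b = 0; heap: [0-11 ALLOC][12-44 FREE]
Op 4: free(b) -> (freed b); heap: [0-44 FREE]
Op 5: c = malloc(3) -> c = 0; heap: [0-2 ALLOC][3-44 FREE]
Op 6: d = malloc(3) -> d = 3; heap: [0-2 ALLOC][3-5 ALLOC][6-44 FREE]
Op 7: c = realloc(c, 16) -> c = 6; heap: [0-2 FREE][3-5 ALLOC][6-21 ALLOC][22-44 FREE]
Op 8: d = realloc(d, 1) -> d = 3; heap: [0-2 FREE][3-3 ALLOC][4-5 FREE][6-21 ALLOC][22-44 FREE]
Free blocks: [3 2 23] total_free=28 largest=23 -> 100*(28-23)/28 = 500/28 ≈ 17.857 -> rounds to 18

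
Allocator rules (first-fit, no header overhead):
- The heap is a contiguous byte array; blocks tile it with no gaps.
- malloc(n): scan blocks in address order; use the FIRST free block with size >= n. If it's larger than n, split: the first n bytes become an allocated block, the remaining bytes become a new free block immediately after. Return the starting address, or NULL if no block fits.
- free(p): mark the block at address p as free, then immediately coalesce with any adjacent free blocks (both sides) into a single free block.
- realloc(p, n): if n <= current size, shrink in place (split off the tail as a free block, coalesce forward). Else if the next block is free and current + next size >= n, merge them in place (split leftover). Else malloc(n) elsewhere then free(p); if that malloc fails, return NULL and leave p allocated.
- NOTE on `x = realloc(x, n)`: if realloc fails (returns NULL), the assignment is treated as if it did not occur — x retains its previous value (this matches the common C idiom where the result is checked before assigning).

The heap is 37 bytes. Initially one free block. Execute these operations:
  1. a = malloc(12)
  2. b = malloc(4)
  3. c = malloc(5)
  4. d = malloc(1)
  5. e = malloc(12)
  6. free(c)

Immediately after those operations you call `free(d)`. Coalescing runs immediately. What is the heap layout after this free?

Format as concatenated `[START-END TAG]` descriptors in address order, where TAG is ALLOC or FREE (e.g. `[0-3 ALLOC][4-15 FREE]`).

Op 1: a = malloc(12) -> a = 0; heap: [0-11 ALLOC][12-36 FREE]
Op 2: b = malloc(4) -> b = 12; heap: [0-11 ALLOC][12-15 ALLOC][16-36 FREE]
Op 3: c = malloc(5) -> c = 16; heap: [0-11 ALLOC][12-15 ALLOC][16-20 ALLOC][21-36 FREE]
Op 4: d = malloc(1) -> d = 21; heap: [0-11 ALLOC][12-15 ALLOC][16-20 ALLOC][21-21 ALLOC][22-36 FREE]
Op 5: e = malloc(12) -> e = 22; heap: [0-11 ALLOC][12-15 ALLOC][16-20 ALLOC][21-21 ALLOC][22-33 ALLOC][34-36 FREE]
Op 6: free(c) -> (freed c); heap: [0-11 ALLOC][12-15 ALLOC][16-20 FREE][21-21 ALLOC][22-33 ALLOC][34-36 FREE]
free(d): d = 21 -> block [21-21 ALLOC]; mark free, coalesce with adjacent free neighbors -> [0-11 ALLOC][12-15 ALLOC][16-21 FREE][22-33 ALLOC][34-36 FREE]

Answer: [0-11 ALLOC][12-15 ALLOC][16-21 FREE][22-33 ALLOC][34-36 FREE]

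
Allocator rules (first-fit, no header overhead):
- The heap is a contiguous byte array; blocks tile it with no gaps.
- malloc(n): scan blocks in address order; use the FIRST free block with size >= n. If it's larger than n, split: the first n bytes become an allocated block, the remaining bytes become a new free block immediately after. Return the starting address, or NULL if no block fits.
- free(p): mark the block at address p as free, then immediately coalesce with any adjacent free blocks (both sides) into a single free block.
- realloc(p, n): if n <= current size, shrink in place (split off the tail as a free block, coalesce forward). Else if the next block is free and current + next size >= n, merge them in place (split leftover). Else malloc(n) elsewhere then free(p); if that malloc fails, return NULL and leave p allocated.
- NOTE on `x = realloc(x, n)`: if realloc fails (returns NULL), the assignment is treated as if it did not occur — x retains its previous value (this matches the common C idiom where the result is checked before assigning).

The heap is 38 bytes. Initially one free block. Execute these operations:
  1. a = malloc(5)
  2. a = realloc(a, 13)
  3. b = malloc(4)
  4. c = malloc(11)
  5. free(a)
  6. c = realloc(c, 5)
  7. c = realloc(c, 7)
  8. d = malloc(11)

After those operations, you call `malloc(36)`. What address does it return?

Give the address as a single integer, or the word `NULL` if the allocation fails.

Answer: NULL

Derivation:
Op 1: a = malloc(5) -> a = 0; heap: [0-4 ALLOC][5-37 FREE]
Op 2: a = realloc(a, 13) -> a = 0; heap: [0-12 ALLOC][13-37 FREE]
Op 3: b = malloc(4) -> b = 13; heap: [0-12 ALLOC][13-16 ALLOC][17-37 FREE]
Op 4: c = malloc(11) -> c = 17; heap: [0-12 ALLOC][13-16 ALLOC][17-27 ALLOC][28-37 FREE]
Op 5: free(a) -> (freed a); heap: [0-12 FREE][13-16 ALLOC][17-27 ALLOC][28-37 FREE]
Op 6: c = realloc(c, 5) -> c = 17; heap: [0-12 FREE][13-16 ALLOC][17-21 ALLOC][22-37 FREE]
Op 7: c = realloc(c, 7) -> c = 17; heap: [0-12 FREE][13-16 ALLOC][17-23 ALLOC][24-37 FREE]
Op 8: d = malloc(11) -> d = 0; heap: [0-10 ALLOC][11-12 FREE][13-16 ALLOC][17-23 ALLOC][24-37 FREE]
malloc(36): first-fit scan over [0-10 ALLOC][11-12 FREE][13-16 ALLOC][17-23 ALLOC][24-37 FREE] -> NULL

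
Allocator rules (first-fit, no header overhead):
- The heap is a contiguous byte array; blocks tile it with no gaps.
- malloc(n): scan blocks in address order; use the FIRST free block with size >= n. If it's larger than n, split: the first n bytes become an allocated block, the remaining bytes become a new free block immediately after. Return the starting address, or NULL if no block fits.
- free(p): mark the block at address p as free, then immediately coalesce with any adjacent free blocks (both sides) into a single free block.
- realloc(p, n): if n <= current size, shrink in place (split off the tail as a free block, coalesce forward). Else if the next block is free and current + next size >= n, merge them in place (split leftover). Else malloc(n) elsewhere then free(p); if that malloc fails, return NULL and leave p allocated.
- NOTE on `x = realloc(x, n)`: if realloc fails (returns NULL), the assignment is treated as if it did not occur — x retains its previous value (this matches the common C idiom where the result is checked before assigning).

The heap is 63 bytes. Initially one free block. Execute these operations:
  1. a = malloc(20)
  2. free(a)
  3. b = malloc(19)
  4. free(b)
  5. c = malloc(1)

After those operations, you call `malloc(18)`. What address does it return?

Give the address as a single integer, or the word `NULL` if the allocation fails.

Answer: 1

Derivation:
Op 1: a = malloc(20) -> a = 0; heap: [0-19 ALLOC][20-62 FREE]
Op 2: free(a) -> (freed a); heap: [0-62 FREE]
Op 3: b = malloc(19) -> b = 0; heap: [0-18 ALLOC][19-62 FREE]
Op 4: free(b) -> (freed b); heap: [0-62 FREE]
Op 5: c = malloc(1) -> c = 0; heap: [0-0 ALLOC][1-62 FREE]
malloc(18): first-fit scan over [0-0 ALLOC][1-62 FREE] -> 1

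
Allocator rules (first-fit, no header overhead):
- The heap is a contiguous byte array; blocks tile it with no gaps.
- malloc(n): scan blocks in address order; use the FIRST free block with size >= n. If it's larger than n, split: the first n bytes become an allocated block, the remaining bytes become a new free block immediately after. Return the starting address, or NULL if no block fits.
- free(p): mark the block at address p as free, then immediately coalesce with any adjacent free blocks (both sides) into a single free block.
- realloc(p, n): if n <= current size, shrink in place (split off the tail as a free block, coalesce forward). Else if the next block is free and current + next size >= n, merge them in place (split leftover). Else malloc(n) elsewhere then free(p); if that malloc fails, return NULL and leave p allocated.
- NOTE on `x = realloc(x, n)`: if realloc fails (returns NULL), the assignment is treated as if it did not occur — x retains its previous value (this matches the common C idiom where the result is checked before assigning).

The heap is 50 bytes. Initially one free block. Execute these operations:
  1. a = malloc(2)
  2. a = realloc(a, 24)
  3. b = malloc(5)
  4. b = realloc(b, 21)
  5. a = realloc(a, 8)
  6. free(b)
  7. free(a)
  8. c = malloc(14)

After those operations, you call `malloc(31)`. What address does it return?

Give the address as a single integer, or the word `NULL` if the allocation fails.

Op 1: a = malloc(2) -> a = 0; heap: [0-1 ALLOC][2-49 FREE]
Op 2: a = realloc(a, 24) -> a = 0; heap: [0-23 ALLOC][24-49 FREE]
Op 3: b = malloc(5) -> b = 24; heap: [0-23 ALLOC][24-28 ALLOC][29-49 FREE]
Op 4: b = realloc(b, 21) -> b = 24; heap: [0-23 ALLOC][24-44 ALLOC][45-49 FREE]
Op 5: a = realloc(a, 8) -> a = 0; heap: [0-7 ALLOC][8-23 FREE][24-44 ALLOC][45-49 FREE]
Op 6: free(b) -> (freed b); heap: [0-7 ALLOC][8-49 FREE]
Op 7: free(a) -> (freed a); heap: [0-49 FREE]
Op 8: c = malloc(14) -> c = 0; heap: [0-13 ALLOC][14-49 FREE]
malloc(31): first-fit scan over [0-13 ALLOC][14-49 FREE] -> 14

Answer: 14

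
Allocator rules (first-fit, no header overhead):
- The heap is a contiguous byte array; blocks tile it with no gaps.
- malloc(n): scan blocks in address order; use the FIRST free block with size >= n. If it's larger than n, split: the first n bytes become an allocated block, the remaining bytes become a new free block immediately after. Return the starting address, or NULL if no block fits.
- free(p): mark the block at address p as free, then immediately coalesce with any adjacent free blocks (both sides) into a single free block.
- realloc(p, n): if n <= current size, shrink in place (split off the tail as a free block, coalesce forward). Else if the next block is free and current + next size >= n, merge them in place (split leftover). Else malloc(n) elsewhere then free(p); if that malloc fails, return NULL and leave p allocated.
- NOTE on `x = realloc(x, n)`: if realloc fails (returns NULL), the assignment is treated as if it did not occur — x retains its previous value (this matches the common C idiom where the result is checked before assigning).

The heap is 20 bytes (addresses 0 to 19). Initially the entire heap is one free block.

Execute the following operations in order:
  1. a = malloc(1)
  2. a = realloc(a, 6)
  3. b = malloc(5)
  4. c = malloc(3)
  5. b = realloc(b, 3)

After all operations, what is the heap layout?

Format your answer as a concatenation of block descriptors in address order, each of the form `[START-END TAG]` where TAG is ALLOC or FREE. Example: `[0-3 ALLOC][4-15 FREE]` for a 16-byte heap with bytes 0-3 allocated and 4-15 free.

Answer: [0-5 ALLOC][6-8 ALLOC][9-10 FREE][11-13 ALLOC][14-19 FREE]

Derivation:
Op 1: a = malloc(1) -> a = 0; heap: [0-0 ALLOC][1-19 FREE]
Op 2: a = realloc(a, 6) -> a = 0; heap: [0-5 ALLOC][6-19 FREE]
Op 3: b = malloc(5) -> b = 6; heap: [0-5 ALLOC][6-10 ALLOC][11-19 FREE]
Op 4: c = malloc(3) -> c = 11; heap: [0-5 ALLOC][6-10 ALLOC][11-13 ALLOC][14-19 FREE]
Op 5: b = realloc(b, 3) -> b = 6; heap: [0-5 ALLOC][6-8 ALLOC][9-10 FREE][11-13 ALLOC][14-19 FREE]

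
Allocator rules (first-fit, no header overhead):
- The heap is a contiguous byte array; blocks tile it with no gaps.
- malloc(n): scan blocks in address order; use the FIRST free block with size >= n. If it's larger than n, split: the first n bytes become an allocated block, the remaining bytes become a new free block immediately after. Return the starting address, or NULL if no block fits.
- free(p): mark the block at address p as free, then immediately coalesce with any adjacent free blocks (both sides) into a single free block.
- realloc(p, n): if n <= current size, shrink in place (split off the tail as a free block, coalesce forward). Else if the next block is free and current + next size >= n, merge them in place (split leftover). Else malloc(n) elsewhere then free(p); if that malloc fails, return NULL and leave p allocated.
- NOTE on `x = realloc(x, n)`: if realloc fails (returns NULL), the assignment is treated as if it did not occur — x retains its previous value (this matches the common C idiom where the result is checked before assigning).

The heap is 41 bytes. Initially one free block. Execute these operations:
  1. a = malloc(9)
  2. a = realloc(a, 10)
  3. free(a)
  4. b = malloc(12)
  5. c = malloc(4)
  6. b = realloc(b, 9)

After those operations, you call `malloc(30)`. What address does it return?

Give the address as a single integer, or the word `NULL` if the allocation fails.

Answer: NULL

Derivation:
Op 1: a = malloc(9) -> a = 0; heap: [0-8 ALLOC][9-40 FREE]
Op 2: a = realloc(a, 10) -> a = 0; heap: [0-9 ALLOC][10-40 FREE]
Op 3: free(a) -> (freed a); heap: [0-40 FREE]
Op 4: b = malloc(12) -> b = 0; heap: [0-11 ALLOC][12-40 FREE]
Op 5: c = malloc(4) -> c = 12; heap: [0-11 ALLOC][12-15 ALLOC][16-40 FREE]
Op 6: b = realloc(b, 9) -> b = 0; heap: [0-8 ALLOC][9-11 FREE][12-15 ALLOC][16-40 FREE]
malloc(30): first-fit scan over [0-8 ALLOC][9-11 FREE][12-15 ALLOC][16-40 FREE] -> NULL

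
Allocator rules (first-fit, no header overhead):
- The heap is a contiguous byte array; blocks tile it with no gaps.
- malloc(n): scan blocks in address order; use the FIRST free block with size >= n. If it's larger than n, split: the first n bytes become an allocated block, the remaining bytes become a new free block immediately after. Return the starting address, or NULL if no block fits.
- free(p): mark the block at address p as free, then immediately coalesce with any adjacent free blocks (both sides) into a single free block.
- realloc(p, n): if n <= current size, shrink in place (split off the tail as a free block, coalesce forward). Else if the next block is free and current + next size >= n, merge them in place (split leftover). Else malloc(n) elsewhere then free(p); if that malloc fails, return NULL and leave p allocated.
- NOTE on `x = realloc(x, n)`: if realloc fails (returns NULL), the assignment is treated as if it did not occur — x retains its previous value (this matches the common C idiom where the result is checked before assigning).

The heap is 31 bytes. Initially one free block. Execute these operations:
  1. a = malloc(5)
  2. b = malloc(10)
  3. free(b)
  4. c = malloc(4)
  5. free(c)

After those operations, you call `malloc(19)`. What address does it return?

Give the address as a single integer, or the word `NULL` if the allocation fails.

Answer: 5

Derivation:
Op 1: a = malloc(5) -> a = 0; heap: [0-4 ALLOC][5-30 FREE]
Op 2: b = malloc(10) -> b = 5; heap: [0-4 ALLOC][5-14 ALLOC][15-30 FREE]
Op 3: free(b) -> (freed b); heap: [0-4 ALLOC][5-30 FREE]
Op 4: c = malloc(4) -> c = 5; heap: [0-4 ALLOC][5-8 ALLOC][9-30 FREE]
Op 5: free(c) -> (freed c); heap: [0-4 ALLOC][5-30 FREE]
malloc(19): first-fit scan over [0-4 ALLOC][5-30 FREE] -> 5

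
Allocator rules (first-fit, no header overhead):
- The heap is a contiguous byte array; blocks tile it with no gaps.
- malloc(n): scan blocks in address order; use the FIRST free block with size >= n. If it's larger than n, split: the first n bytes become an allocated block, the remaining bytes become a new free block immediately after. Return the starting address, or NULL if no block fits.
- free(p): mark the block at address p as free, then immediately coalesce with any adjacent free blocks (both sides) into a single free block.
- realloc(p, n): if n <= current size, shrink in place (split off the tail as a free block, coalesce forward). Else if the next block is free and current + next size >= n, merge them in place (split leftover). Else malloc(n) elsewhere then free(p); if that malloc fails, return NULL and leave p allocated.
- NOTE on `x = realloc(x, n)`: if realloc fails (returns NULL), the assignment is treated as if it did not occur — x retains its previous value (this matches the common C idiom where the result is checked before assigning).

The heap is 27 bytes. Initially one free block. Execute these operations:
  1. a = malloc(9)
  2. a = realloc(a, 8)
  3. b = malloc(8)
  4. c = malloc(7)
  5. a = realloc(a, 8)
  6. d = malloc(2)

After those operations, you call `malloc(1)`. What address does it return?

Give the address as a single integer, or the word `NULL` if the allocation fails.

Op 1: a = malloc(9) -> a = 0; heap: [0-8 ALLOC][9-26 FREE]
Op 2: a = realloc(a, 8) -> a = 0; heap: [0-7 ALLOC][8-26 FREE]
Op 3: b = malloc(8) -> b = 8; heap: [0-7 ALLOC][8-15 ALLOC][16-26 FREE]
Op 4: c = malloc(7) -> c = 16; heap: [0-7 ALLOC][8-15 ALLOC][16-22 ALLOC][23-26 FREE]
Op 5: a = realloc(a, 8) -> a = 0; heap: [0-7 ALLOC][8-15 ALLOC][16-22 ALLOC][23-26 FREE]
Op 6: d = malloc(2) -> d = 23; heap: [0-7 ALLOC][8-15 ALLOC][16-22 ALLOC][23-24 ALLOC][25-26 FREE]
malloc(1): first-fit scan over [0-7 ALLOC][8-15 ALLOC][16-22 ALLOC][23-24 ALLOC][25-26 FREE] -> 25

Answer: 25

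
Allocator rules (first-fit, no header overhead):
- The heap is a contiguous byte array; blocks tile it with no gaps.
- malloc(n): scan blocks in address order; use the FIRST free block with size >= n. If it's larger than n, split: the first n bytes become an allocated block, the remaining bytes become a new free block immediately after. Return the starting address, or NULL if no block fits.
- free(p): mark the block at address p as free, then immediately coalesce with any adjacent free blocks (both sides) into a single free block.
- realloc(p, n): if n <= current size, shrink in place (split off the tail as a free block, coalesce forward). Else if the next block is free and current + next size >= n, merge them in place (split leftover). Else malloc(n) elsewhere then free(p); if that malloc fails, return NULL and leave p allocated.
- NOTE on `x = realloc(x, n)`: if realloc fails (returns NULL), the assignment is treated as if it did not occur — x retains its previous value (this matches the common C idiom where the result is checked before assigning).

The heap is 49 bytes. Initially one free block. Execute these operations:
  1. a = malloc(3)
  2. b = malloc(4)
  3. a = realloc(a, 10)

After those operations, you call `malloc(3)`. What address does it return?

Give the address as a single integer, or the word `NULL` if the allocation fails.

Answer: 0

Derivation:
Op 1: a = malloc(3) -> a = 0; heap: [0-2 ALLOC][3-48 FREE]
Op 2: b = malloc(4) -> b = 3; heap: [0-2 ALLOC][3-6 ALLOC][7-48 FREE]
Op 3: a = realloc(a, 10) -> a = 7; heap: [0-2 FREE][3-6 ALLOC][7-16 ALLOC][17-48 FREE]
malloc(3): first-fit scan over [0-2 FREE][3-6 ALLOC][7-16 ALLOC][17-48 FREE] -> 0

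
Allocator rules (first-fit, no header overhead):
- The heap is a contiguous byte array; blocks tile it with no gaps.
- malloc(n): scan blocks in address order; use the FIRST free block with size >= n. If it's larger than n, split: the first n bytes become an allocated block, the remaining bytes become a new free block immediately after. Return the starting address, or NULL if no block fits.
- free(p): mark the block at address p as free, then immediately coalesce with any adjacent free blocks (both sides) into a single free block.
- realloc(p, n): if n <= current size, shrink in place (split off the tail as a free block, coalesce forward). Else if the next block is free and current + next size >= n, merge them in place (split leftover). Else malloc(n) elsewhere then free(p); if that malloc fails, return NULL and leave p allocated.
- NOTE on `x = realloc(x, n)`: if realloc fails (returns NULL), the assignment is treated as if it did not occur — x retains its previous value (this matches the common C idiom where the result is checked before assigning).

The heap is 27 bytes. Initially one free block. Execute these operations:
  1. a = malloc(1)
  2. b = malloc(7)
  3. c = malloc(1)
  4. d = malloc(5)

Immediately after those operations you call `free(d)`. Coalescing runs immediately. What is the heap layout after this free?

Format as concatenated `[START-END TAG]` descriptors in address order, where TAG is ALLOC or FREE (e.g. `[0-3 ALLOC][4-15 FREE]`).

Op 1: a = malloc(1) -> a = 0; heap: [0-0 ALLOC][1-26 FREE]
Op 2: b = malloc(7) -> b = 1; heap: [0-0 ALLOC][1-7 ALLOC][8-26 FREE]
Op 3: c = malloc(1) -> c = 8; heap: [0-0 ALLOC][1-7 ALLOC][8-8 ALLOC][9-26 FREE]
Op 4: d = malloc(5) -> d = 9; heap: [0-0 ALLOC][1-7 ALLOC][8-8 ALLOC][9-13 ALLOC][14-26 FREE]
free(d): d = 9 -> block [9-13 ALLOC]; mark free, coalesce with adjacent free neighbors -> [0-0 ALLOC][1-7 ALLOC][8-8 ALLOC][9-26 FREE]

Answer: [0-0 ALLOC][1-7 ALLOC][8-8 ALLOC][9-26 FREE]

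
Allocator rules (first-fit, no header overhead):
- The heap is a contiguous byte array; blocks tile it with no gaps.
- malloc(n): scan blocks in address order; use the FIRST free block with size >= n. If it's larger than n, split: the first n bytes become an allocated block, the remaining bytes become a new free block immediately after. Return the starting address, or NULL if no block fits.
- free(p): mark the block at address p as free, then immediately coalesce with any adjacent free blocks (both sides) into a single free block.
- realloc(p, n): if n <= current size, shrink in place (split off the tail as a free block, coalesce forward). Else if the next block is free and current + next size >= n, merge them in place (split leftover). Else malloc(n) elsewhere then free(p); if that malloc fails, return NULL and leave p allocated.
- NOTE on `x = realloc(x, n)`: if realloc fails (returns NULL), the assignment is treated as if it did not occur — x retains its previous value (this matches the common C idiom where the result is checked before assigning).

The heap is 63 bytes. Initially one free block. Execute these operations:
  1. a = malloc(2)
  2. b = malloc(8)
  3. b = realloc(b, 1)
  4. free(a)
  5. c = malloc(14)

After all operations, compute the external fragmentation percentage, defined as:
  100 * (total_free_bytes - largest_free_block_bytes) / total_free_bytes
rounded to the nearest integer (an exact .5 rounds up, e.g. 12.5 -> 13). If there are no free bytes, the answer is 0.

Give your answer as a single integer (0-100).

Answer: 4

Derivation:
Op 1: a = malloc(2) -> a = 0; heap: [0-1 ALLOC][2-62 FREE]
Op 2: b = malloc(8) -> b = 2; heap: [0-1 ALLOC][2-9 ALLOC][10-62 FREE]
Op 3: b = realloc(b, 1) -> b = 2; heap: [0-1 ALLOC][2-2 ALLOC][3-62 FREE]
Op 4: free(a) -> (freed a); heap: [0-1 FREE][2-2 ALLOC][3-62 FREE]
Op 5: c = malloc(14) -> c = 3; heap: [0-1 FREE][2-2 ALLOC][3-16 ALLOC][17-62 FREE]
Free blocks: [2 46] total_free=48 largest=46 -> 100*(48-46)/48 = 200/48 ≈ 4.167 -> rounds to 4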